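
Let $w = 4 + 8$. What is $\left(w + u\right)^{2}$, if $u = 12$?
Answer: $576$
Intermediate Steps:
$w = 12$
$\left(w + u\right)^{2} = \left(12 + 12\right)^{2} = 24^{2} = 576$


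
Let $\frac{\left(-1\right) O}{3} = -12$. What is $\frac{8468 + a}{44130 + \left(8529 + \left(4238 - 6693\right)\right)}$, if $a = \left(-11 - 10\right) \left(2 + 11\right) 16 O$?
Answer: $- \frac{37195}{12551} \approx -2.9635$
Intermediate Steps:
$O = 36$ ($O = \left(-3\right) \left(-12\right) = 36$)
$a = -157248$ ($a = \left(-11 - 10\right) \left(2 + 11\right) 16 \cdot 36 = \left(-21\right) 13 \cdot 16 \cdot 36 = \left(-273\right) 16 \cdot 36 = \left(-4368\right) 36 = -157248$)
$\frac{8468 + a}{44130 + \left(8529 + \left(4238 - 6693\right)\right)} = \frac{8468 - 157248}{44130 + \left(8529 + \left(4238 - 6693\right)\right)} = - \frac{148780}{44130 + \left(8529 - 2455\right)} = - \frac{148780}{44130 + 6074} = - \frac{148780}{50204} = \left(-148780\right) \frac{1}{50204} = - \frac{37195}{12551}$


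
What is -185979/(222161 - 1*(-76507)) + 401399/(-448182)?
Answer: -33872912785/22309603596 ≈ -1.5183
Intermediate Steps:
-185979/(222161 - 1*(-76507)) + 401399/(-448182) = -185979/(222161 + 76507) + 401399*(-1/448182) = -185979/298668 - 401399/448182 = -185979*1/298668 - 401399/448182 = -61993/99556 - 401399/448182 = -33872912785/22309603596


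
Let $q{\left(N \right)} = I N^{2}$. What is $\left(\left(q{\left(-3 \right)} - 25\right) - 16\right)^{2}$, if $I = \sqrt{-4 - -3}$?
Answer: $1600 - 738 i \approx 1600.0 - 738.0 i$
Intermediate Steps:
$I = i$ ($I = \sqrt{-4 + 3} = \sqrt{-1} = i \approx 1.0 i$)
$q{\left(N \right)} = i N^{2}$
$\left(\left(q{\left(-3 \right)} - 25\right) - 16\right)^{2} = \left(\left(i \left(-3\right)^{2} - 25\right) - 16\right)^{2} = \left(\left(i 9 - 25\right) - 16\right)^{2} = \left(\left(9 i - 25\right) - 16\right)^{2} = \left(\left(-25 + 9 i\right) - 16\right)^{2} = \left(-41 + 9 i\right)^{2}$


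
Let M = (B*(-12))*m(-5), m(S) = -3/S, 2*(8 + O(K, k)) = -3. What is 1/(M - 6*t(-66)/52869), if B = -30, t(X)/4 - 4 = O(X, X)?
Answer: 17623/3806612 ≈ 0.0046296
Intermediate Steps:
O(K, k) = -19/2 (O(K, k) = -8 + (½)*(-3) = -8 - 3/2 = -19/2)
t(X) = -22 (t(X) = 16 + 4*(-19/2) = 16 - 38 = -22)
M = 216 (M = (-30*(-12))*(-3/(-5)) = 360*(-3*(-⅕)) = 360*(⅗) = 216)
1/(M - 6*t(-66)/52869) = 1/(216 - 6*(-22)/52869) = 1/(216 + 132*(1/52869)) = 1/(216 + 44/17623) = 1/(3806612/17623) = 17623/3806612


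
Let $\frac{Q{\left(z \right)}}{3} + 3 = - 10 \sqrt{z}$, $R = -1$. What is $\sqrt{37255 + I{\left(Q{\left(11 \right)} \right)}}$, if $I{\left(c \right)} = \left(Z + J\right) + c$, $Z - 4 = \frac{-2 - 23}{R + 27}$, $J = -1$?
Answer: $\frac{\sqrt{25179674 - 20280 \sqrt{11}}}{26} \approx 192.74$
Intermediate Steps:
$Q{\left(z \right)} = -9 - 30 \sqrt{z}$ ($Q{\left(z \right)} = -9 + 3 \left(- 10 \sqrt{z}\right) = -9 - 30 \sqrt{z}$)
$Z = \frac{79}{26}$ ($Z = 4 + \frac{-2 - 23}{-1 + 27} = 4 - \frac{25}{26} = \frac{79}{26} \approx 3.0385$)
$I{\left(c \right)} = \frac{53}{26} + c$ ($I{\left(c \right)} = \left(\frac{79}{26} - 1\right) + c = \frac{53}{26} + c$)
$\sqrt{37255 + I{\left(Q{\left(11 \right)} \right)}} = \sqrt{37255 + \left(\frac{53}{26} - \left(9 + 30 \sqrt{11}\right)\right)} = \sqrt{37255 - \left(\frac{181}{26} + 30 \sqrt{11}\right)} = \sqrt{\frac{968449}{26} - 30 \sqrt{11}}$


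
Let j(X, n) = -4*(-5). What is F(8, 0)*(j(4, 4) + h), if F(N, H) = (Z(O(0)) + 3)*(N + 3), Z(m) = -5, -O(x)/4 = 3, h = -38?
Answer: 396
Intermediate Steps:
O(x) = -12 (O(x) = -4*3 = -12)
j(X, n) = 20
F(N, H) = -6 - 2*N (F(N, H) = (-5 + 3)*(N + 3) = -2*(3 + N) = -6 - 2*N)
F(8, 0)*(j(4, 4) + h) = (-6 - 2*8)*(20 - 38) = (-6 - 16)*(-18) = -22*(-18) = 396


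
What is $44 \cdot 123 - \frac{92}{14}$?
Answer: $\frac{37838}{7} \approx 5405.4$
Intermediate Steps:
$44 \cdot 123 - \frac{92}{14} = 5412 - \frac{46}{7} = \frac{37838}{7}$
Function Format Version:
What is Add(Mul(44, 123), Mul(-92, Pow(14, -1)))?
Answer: Rational(37838, 7) ≈ 5405.4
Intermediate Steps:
Add(Mul(44, 123), Mul(-92, Pow(14, -1))) = Add(5412, Mul(-92, Rational(1, 14))) = Add(5412, Rational(-46, 7)) = Rational(37838, 7)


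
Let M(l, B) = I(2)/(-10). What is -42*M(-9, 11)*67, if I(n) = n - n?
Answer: 0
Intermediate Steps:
I(n) = 0
M(l, B) = 0 (M(l, B) = 0/(-10) = 0*(-⅒) = 0)
-42*M(-9, 11)*67 = -42*0*67 = 0*67 = 0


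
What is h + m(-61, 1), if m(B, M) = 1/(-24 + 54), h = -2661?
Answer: -79829/30 ≈ -2661.0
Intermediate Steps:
m(B, M) = 1/30
h + m(-61, 1) = -2661 + 1/30 = -79829/30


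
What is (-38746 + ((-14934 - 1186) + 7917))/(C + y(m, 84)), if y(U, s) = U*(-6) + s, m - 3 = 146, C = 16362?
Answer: -46949/15552 ≈ -3.0188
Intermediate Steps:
m = 149 (m = 3 + 146 = 149)
y(U, s) = s - 6*U (y(U, s) = -6*U + s = s - 6*U)
(-38746 + ((-14934 - 1186) + 7917))/(C + y(m, 84)) = (-38746 + ((-14934 - 1186) + 7917))/(16362 + (84 - 6*149)) = (-38746 + (-16120 + 7917))/(16362 + (84 - 894)) = (-38746 - 8203)/(16362 - 810) = -46949/15552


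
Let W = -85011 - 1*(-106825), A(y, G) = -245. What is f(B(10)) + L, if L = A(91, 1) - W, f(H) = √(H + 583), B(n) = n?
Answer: -22059 + √593 ≈ -22035.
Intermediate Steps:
f(H) = √(583 + H)
W = 21814 (W = -85011 + 106825 = 21814)
L = -22059 (L = -245 - 1*21814 = -245 - 21814 = -22059)
f(B(10)) + L = √(583 + 10) - 22059 = √593 - 22059 = -22059 + √593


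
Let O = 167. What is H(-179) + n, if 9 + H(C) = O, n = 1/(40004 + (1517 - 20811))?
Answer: 3272181/20710 ≈ 158.00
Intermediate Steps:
n = 1/20710 (n = 1/(40004 - 19294) = 1/20710 ≈ 4.8286e-5)
H(C) = 158 (H(C) = -9 + 167 = 158)
H(-179) + n = 158 + 1/20710 = 3272181/20710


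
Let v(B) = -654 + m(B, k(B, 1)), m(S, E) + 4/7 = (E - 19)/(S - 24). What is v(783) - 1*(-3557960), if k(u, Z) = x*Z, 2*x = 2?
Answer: 6299987872/1771 ≈ 3.5573e+6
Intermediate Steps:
x = 1 (x = (½)*2 = 1)
k(u, Z) = Z (k(u, Z) = 1*Z = Z)
m(S, E) = -4/7 + (-19 + E)/(-24 + S) (m(S, E) = -4/7 + (E - 19)/(S - 24) = -4/7 + (-19 + E)/(-24 + S))
v(B) = -654 + (-30 - 4*B)/(7*(-24 + B)) (v(B) = -654 + (-37 - 4*B + 7*1)/(7*(-24 + B)) = -654 + (-37 - 4*B + 7)/(7*(-24 + B)) = -654 + (-30 - 4*B)/(7*(-24 + B)))
v(783) - 1*(-3557960) = 2*(54921 - 2291*783)/(7*(-24 + 783)) - 1*(-3557960) = (2/7)*(54921 - 1793853)/759 + 3557960 = (2/7)*(1/759)*(-1738932) + 3557960 = -1159288/1771 + 3557960 = 6299987872/1771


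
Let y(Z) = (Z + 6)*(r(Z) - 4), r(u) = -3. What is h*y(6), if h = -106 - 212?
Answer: 26712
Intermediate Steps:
h = -318
y(Z) = -42 - 7*Z (y(Z) = (Z + 6)*(-3 - 4) = (6 + Z)*(-7) = -42 - 7*Z)
h*y(6) = -318*(-42 - 7*6) = -318*(-42 - 42) = -318*(-84) = 26712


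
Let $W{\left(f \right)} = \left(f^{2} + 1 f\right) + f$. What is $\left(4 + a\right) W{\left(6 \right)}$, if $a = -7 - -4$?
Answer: $48$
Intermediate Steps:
$W{\left(f \right)} = f^{2} + 2 f$ ($W{\left(f \right)} = \left(f^{2} + f\right) + f = \left(f + f^{2}\right) + f = f^{2} + 2 f$)
$a = -3$ ($a = -7 + 4 = -3$)
$\left(4 + a\right) W{\left(6 \right)} = \left(4 - 3\right) 6 \left(2 + 6\right) = 1 \cdot 6 \cdot 8 = 1 \cdot 48 = 48$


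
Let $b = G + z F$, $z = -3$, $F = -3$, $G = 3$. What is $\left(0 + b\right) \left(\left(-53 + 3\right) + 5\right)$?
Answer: $-540$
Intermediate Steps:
$b = 12$ ($b = 3 - -9 = 3 + 9 = 12$)
$\left(0 + b\right) \left(\left(-53 + 3\right) + 5\right) = \left(0 + 12\right) \left(\left(-53 + 3\right) + 5\right) = 12 \left(-50 + 5\right) = 12 \left(-45\right) = -540$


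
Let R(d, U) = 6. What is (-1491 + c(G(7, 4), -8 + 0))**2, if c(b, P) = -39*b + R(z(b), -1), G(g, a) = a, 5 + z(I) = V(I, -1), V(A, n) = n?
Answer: 2692881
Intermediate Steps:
z(I) = -6 (z(I) = -5 - 1 = -6)
c(b, P) = 6 - 39*b (c(b, P) = -39*b + 6 = 6 - 39*b)
(-1491 + c(G(7, 4), -8 + 0))**2 = (-1491 + (6 - 39*4))**2 = (-1491 + (6 - 156))**2 = (-1491 - 150)**2 = (-1641)**2 = 2692881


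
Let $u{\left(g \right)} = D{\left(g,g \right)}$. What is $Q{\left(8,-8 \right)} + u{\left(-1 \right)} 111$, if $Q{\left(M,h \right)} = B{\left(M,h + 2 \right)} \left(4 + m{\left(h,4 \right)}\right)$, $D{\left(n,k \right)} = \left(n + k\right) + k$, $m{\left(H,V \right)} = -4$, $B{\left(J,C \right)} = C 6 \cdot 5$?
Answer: $-333$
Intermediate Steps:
$B{\left(J,C \right)} = 30 C$ ($B{\left(J,C \right)} = 6 C 5 = 30 C$)
$D{\left(n,k \right)} = n + 2 k$ ($D{\left(n,k \right)} = \left(k + n\right) + k = n + 2 k$)
$u{\left(g \right)} = 3 g$ ($u{\left(g \right)} = g + 2 g = 3 g$)
$Q{\left(M,h \right)} = 0$ ($Q{\left(M,h \right)} = 30 \left(h + 2\right) \left(4 - 4\right) = 30 \left(2 + h\right) 0 = \left(60 + 30 h\right) 0 = 0$)
$Q{\left(8,-8 \right)} + u{\left(-1 \right)} 111 = 0 + 3 \left(-1\right) 111 = 0 - 333 = -333$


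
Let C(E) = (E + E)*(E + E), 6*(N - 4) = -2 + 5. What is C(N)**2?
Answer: 6561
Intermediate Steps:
N = 9/2 (N = 4 + (-2 + 5)/6 = 4 + (1/6)*3 = 4 + 1/2 = 9/2 ≈ 4.5000)
C(E) = 4*E**2 (C(E) = (2*E)*(2*E) = 4*E**2)
C(N)**2 = (4*(9/2)**2)**2 = (4*(81/4))**2 = 81**2 = 6561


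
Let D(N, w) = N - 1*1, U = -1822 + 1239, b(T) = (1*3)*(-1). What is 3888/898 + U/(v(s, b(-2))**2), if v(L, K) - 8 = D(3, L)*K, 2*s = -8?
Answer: -253991/1796 ≈ -141.42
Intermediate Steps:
b(T) = -3 (b(T) = 3*(-1) = -3)
U = -583
D(N, w) = -1 + N (D(N, w) = N - 1 = -1 + N)
s = -4 (s = (1/2)*(-8) = -4)
v(L, K) = 8 + 2*K (v(L, K) = 8 + (-1 + 3)*K = 8 + 2*K)
3888/898 + U/(v(s, b(-2))**2) = 3888/898 - 583/(8 + 2*(-3))**2 = 3888*(1/898) - 583/(8 - 6)**2 = 1944/449 - 583/(2**2) = 1944/449 - 583/4 = -253991/1796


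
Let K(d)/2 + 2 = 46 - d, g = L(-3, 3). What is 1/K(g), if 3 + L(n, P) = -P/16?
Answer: 8/755 ≈ 0.010596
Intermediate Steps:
L(n, P) = -3 - P/16
g = -51/16 (g = -3 - 1/16*3 = -3 - 3/16 = -51/16 ≈ -3.1875)
K(d) = 88 - 2*d (K(d) = -4 + 2*(46 - d) = -4 + (92 - 2*d) = 88 - 2*d)
1/K(g) = 1/(88 - 2*(-51/16)) = 1/(88 + 51/8) = 1/(755/8) = 8/755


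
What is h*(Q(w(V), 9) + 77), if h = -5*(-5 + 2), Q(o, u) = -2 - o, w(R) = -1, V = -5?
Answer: 1140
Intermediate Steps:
h = 15 (h = -5*(-3) = 15)
h*(Q(w(V), 9) + 77) = 15*((-2 - 1*(-1)) + 77) = 15*((-2 + 1) + 77) = 15*(-1 + 77) = 15*76 = 1140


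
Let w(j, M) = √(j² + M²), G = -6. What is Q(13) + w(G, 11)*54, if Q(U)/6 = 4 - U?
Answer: -54 + 54*√157 ≈ 622.62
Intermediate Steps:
Q(U) = 24 - 6*U (Q(U) = 6*(4 - U) = 24 - 6*U)
w(j, M) = √(M² + j²)
Q(13) + w(G, 11)*54 = (24 - 6*13) + √(11² + (-6)²)*54 = (24 - 78) + √(121 + 36)*54 = -54 + √157*54 = -54 + 54*√157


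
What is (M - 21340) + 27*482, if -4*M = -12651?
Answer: -20653/4 ≈ -5163.3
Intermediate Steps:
M = 12651/4 (M = -¼*(-12651) = 12651/4 ≈ 3162.8)
(M - 21340) + 27*482 = (12651/4 - 21340) + 27*482 = -72709/4 + 13014 = -20653/4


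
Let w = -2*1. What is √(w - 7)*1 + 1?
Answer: 1 + 3*I ≈ 1.0 + 3.0*I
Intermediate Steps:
w = -2
√(w - 7)*1 + 1 = √(-2 - 7)*1 + 1 = √(-9)*1 + 1 = (3*I)*1 + 1 = 3*I + 1 = 1 + 3*I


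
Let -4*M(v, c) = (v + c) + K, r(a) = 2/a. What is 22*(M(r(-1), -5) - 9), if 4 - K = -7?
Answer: -220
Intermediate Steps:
K = 11 (K = 4 - 1*(-7) = 4 + 7 = 11)
M(v, c) = -11/4 - c/4 - v/4 (M(v, c) = -((v + c) + 11)/4 = -((c + v) + 11)/4 = -(11 + c + v)/4 = -11/4 - c/4 - v/4)
22*(M(r(-1), -5) - 9) = 22*((-11/4 - 1/4*(-5) - 1/(2*(-1))) - 9) = 22*((-11/4 + 5/4 - (-1)/2) - 9) = 22*((-11/4 + 5/4 - 1/4*(-2)) - 9) = 22*((-11/4 + 5/4 + 1/2) - 9) = 22*(-1 - 9) = 22*(-10) = -220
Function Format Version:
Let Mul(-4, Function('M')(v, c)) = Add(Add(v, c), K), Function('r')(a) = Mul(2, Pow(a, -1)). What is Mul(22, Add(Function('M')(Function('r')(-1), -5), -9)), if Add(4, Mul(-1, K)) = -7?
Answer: -220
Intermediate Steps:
K = 11 (K = Add(4, Mul(-1, -7)) = Add(4, 7) = 11)
Function('M')(v, c) = Add(Rational(-11, 4), Mul(Rational(-1, 4), c), Mul(Rational(-1, 4), v)) (Function('M')(v, c) = Mul(Rational(-1, 4), Add(Add(v, c), 11)) = Mul(Rational(-1, 4), Add(Add(c, v), 11)) = Mul(Rational(-1, 4), Add(11, c, v)) = Add(Rational(-11, 4), Mul(Rational(-1, 4), c), Mul(Rational(-1, 4), v)))
Mul(22, Add(Function('M')(Function('r')(-1), -5), -9)) = Mul(22, Add(Add(Rational(-11, 4), Mul(Rational(-1, 4), -5), Mul(Rational(-1, 4), Mul(2, Pow(-1, -1)))), -9)) = Mul(22, Add(Add(Rational(-11, 4), Rational(5, 4), Mul(Rational(-1, 4), Mul(2, -1))), -9)) = Mul(22, Add(Add(Rational(-11, 4), Rational(5, 4), Mul(Rational(-1, 4), -2)), -9)) = Mul(22, Add(Add(Rational(-11, 4), Rational(5, 4), Rational(1, 2)), -9)) = Mul(22, Add(-1, -9)) = Mul(22, -10) = -220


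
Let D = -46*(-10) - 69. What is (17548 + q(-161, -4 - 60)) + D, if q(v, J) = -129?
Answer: 17810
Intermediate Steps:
D = 391 (D = 460 - 69 = 391)
(17548 + q(-161, -4 - 60)) + D = (17548 - 129) + 391 = 17419 + 391 = 17810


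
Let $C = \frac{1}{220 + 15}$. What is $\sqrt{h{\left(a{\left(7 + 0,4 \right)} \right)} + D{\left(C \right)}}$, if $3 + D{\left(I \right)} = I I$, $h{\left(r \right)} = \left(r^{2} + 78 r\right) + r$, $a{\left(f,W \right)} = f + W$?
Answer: $\frac{2 \sqrt{13626769}}{235} \approx 31.417$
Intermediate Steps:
$a{\left(f,W \right)} = W + f$
$C = \frac{1}{235} \approx 0.0042553$
$h{\left(r \right)} = r^{2} + 79 r$
$D{\left(I \right)} = -3 + I^{2}$ ($D{\left(I \right)} = -3 + I I = -3 + I^{2}$)
$\sqrt{h{\left(a{\left(7 + 0,4 \right)} \right)} + D{\left(C \right)}} = \sqrt{\left(4 + \left(7 + 0\right)\right) \left(79 + \left(4 + \left(7 + 0\right)\right)\right) - \left(3 - \left(\frac{1}{235}\right)^{2}\right)} = \sqrt{\left(4 + 7\right) \left(79 + \left(4 + 7\right)\right) + \left(-3 + \frac{1}{55225}\right)} = \sqrt{11 \left(79 + 11\right) - \frac{165674}{55225}} = \sqrt{11 \cdot 90 - \frac{165674}{55225}} = \sqrt{990 - \frac{165674}{55225}} = \sqrt{\frac{54507076}{55225}} = \frac{2 \sqrt{13626769}}{235}$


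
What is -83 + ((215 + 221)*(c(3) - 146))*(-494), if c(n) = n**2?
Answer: 29507525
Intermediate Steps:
-83 + ((215 + 221)*(c(3) - 146))*(-494) = -83 + ((215 + 221)*(3**2 - 146))*(-494) = -83 + (436*(9 - 146))*(-494) = -83 + (436*(-137))*(-494) = -83 - 59732*(-494) = -83 + 29507608 = 29507525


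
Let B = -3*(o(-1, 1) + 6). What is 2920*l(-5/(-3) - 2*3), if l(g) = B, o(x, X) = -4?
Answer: -17520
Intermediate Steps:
B = -6 (B = -3*(-4 + 6) = -3*2 = -6)
l(g) = -6
2920*l(-5/(-3) - 2*3) = 2920*(-6) = -17520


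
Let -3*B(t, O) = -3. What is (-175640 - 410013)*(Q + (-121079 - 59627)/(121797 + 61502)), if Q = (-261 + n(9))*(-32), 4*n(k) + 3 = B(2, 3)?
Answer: -898195699167878/183299 ≈ -4.9002e+9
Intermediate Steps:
B(t, O) = 1 (B(t, O) = -⅓*(-3) = 1)
n(k) = -½ (n(k) = -¾ + (¼)*1 = -¾ + ¼ = -½)
Q = 8368 (Q = (-261 - ½)*(-32) = -523/2*(-32) = 8368)
(-175640 - 410013)*(Q + (-121079 - 59627)/(121797 + 61502)) = (-175640 - 410013)*(8368 + (-121079 - 59627)/(121797 + 61502)) = -585653*(8368 - 180706/183299) = -585653*1533665326/183299 = -898195699167878/183299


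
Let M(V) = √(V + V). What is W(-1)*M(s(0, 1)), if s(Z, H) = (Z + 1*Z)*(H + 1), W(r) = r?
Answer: 0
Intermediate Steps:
s(Z, H) = 2*Z*(1 + H) (s(Z, H) = (Z + Z)*(1 + H) = (2*Z)*(1 + H) = 2*Z*(1 + H))
M(V) = √2*√V (M(V) = √(2*V) = √2*√V)
W(-1)*M(s(0, 1)) = -√2*√(2*0*(1 + 1)) = -√2*√(2*0*2) = -√2*√0 = -√2*0 = -1*0 = 0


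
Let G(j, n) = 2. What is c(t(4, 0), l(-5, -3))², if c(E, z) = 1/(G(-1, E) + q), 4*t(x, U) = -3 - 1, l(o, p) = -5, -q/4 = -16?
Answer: 1/4356 ≈ 0.00022957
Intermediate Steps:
q = 64 (q = -4*(-16) = 64)
t(x, U) = -1 (t(x, U) = (-3 - 1)/4 = (¼)*(-4) = -1)
c(E, z) = 1/66 (c(E, z) = 1/(2 + 64) = 1/66)
c(t(4, 0), l(-5, -3))² = (1/66)² = 1/4356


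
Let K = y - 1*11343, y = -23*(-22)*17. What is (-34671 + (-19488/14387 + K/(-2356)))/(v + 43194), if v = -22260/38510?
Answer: -4525721348186023/5638150448694096 ≈ -0.80270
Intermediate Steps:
y = 8602 (y = 506*17 = 8602)
v = -2226/3851 (v = -22260*1/38510 = -2226/3851 ≈ -0.57803)
K = -2741 (K = 8602 - 1*11343 = 8602 - 11343 = -2741)
(-34671 + (-19488/14387 + K/(-2356)))/(v + 43194) = (-34671 + (-19488/14387 - 2741/(-2356)))/(-2226/3851 + 43194) = (-34671 + (-19488*1/14387 - 2741*(-1/2356)))/(166337868/3851) = (-34671 + (-19488/14387 + 2741/2356))*(3851/166337868) = (-34671 - 6478961/33895772)*(3851/166337868) = -1175206789973/33895772*3851/166337868 = -4525721348186023/5638150448694096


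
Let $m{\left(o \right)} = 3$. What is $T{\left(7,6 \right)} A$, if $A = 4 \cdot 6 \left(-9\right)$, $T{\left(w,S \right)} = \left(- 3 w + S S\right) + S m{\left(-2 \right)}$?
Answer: $-7128$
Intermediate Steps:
$T{\left(w,S \right)} = S^{2} - 3 w + 3 S$ ($T{\left(w,S \right)} = \left(- 3 w + S S\right) + S 3 = \left(- 3 w + S^{2}\right) + 3 S = \left(S^{2} - 3 w\right) + 3 S = S^{2} - 3 w + 3 S$)
$A = -216$ ($A = 24 \left(-9\right) = -216$)
$T{\left(7,6 \right)} A = \left(6^{2} - 21 + 3 \cdot 6\right) \left(-216\right) = \left(36 - 21 + 18\right) \left(-216\right) = 33 \left(-216\right) = -7128$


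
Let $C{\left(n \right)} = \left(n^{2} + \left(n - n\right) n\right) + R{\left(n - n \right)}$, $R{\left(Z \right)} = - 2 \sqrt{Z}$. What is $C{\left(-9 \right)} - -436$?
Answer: $517$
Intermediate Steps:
$C{\left(n \right)} = n^{2}$ ($C{\left(n \right)} = \left(n^{2} + \left(n - n\right) n\right) - 2 \sqrt{n - n} = \left(n^{2} + 0 n\right) - 2 \sqrt{0} = \left(n^{2} + 0\right) - 0 = n^{2} + 0 = n^{2}$)
$C{\left(-9 \right)} - -436 = \left(-9\right)^{2} - -436 = 81 + 436 = 517$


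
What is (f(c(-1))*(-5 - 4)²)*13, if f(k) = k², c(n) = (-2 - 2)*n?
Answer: 16848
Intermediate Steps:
c(n) = -4*n
(f(c(-1))*(-5 - 4)²)*13 = ((-4*(-1))²*(-5 - 4)²)*13 = (4²*(-9)²)*13 = (16*81)*13 = 1296*13 = 16848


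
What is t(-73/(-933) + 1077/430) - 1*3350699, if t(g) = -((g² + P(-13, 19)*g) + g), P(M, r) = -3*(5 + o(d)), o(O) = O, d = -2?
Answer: -539304198343420141/160953416100 ≈ -3.3507e+6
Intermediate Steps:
P(M, r) = -9 (P(M, r) = -3*(5 - 2) = -3*3 = -9)
t(g) = -g² + 8*g (t(g) = -((g² - 9*g) + g) = -(g² - 8*g) = -g² + 8*g)
t(-73/(-933) + 1077/430) - 1*3350699 = (-73/(-933) + 1077/430)*(8 - (-73/(-933) + 1077/430)) - 1*3350699 = (-73*(-1/933) + 1077*(1/430))*(8 - (-73*(-1/933) + 1077*(1/430))) - 3350699 = (73/933 + 1077/430)*(8 - (73/933 + 1077/430)) - 3350699 = 1036231*(8 - 1*1036231/401190)/401190 - 3350699 = 1036231*(8 - 1036231/401190)/401190 - 3350699 = (1036231/401190)*(2173289/401190) - 3350699 = 2252029433759/160953416100 - 3350699 = -539304198343420141/160953416100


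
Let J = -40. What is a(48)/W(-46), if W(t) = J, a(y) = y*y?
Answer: -288/5 ≈ -57.600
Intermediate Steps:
a(y) = y²
W(t) = -40
a(48)/W(-46) = 48²/(-40) = 2304*(-1/40) = -288/5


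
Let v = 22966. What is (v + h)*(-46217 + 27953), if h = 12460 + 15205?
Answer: -924724584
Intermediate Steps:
h = 27665
(v + h)*(-46217 + 27953) = (22966 + 27665)*(-46217 + 27953) = 50631*(-18264) = -924724584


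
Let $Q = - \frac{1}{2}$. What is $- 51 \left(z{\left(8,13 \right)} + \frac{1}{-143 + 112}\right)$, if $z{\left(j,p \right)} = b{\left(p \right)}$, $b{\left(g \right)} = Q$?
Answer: $\frac{1683}{62} \approx 27.145$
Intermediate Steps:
$Q = - \frac{1}{2}$ ($Q = \left(-1\right) \frac{1}{2} = - \frac{1}{2} \approx -0.5$)
$b{\left(g \right)} = - \frac{1}{2}$
$z{\left(j,p \right)} = - \frac{1}{2}$
$- 51 \left(z{\left(8,13 \right)} + \frac{1}{-143 + 112}\right) = - 51 \left(- \frac{1}{2} + \frac{1}{-143 + 112}\right) = - 51 \left(- \frac{1}{2} + \frac{1}{-31}\right) = - 51 \left(- \frac{1}{2} - \frac{1}{31}\right) = \left(-51\right) \left(- \frac{33}{62}\right) = \frac{1683}{62}$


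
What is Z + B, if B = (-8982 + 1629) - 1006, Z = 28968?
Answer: 20609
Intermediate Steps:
B = -8359 (B = -7353 - 1006 = -8359)
Z + B = 28968 - 8359 = 20609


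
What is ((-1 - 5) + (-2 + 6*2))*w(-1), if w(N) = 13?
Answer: 52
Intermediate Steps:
((-1 - 5) + (-2 + 6*2))*w(-1) = ((-1 - 5) + (-2 + 6*2))*13 = (-6 + (-2 + 12))*13 = (-6 + 10)*13 = 4*13 = 52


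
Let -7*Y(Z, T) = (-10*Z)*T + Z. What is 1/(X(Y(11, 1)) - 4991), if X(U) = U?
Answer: -7/34838 ≈ -0.00020093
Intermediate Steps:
Y(Z, T) = -Z/7 + 10*T*Z/7 (Y(Z, T) = -((-10*Z)*T + Z)/7 = -(-10*T*Z + Z)/7 = -(Z - 10*T*Z)/7 = -Z/7 + 10*T*Z/7)
1/(X(Y(11, 1)) - 4991) = 1/((1/7)*11*(-1 + 10*1) - 4991) = 1/((1/7)*11*(-1 + 10) - 4991) = 1/((1/7)*11*9 - 4991) = 1/(99/7 - 4991) = 1/(-34838/7) = -7/34838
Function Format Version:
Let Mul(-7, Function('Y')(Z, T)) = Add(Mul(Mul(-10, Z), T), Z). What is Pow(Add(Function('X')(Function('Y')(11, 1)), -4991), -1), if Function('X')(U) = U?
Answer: Rational(-7, 34838) ≈ -0.00020093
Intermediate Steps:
Function('Y')(Z, T) = Add(Mul(Rational(-1, 7), Z), Mul(Rational(10, 7), T, Z)) (Function('Y')(Z, T) = Mul(Rational(-1, 7), Add(Mul(Mul(-10, Z), T), Z)) = Mul(Rational(-1, 7), Add(Mul(-10, T, Z), Z)) = Mul(Rational(-1, 7), Add(Z, Mul(-10, T, Z))) = Add(Mul(Rational(-1, 7), Z), Mul(Rational(10, 7), T, Z)))
Pow(Add(Function('X')(Function('Y')(11, 1)), -4991), -1) = Pow(Add(Mul(Rational(1, 7), 11, Add(-1, Mul(10, 1))), -4991), -1) = Pow(Add(Mul(Rational(1, 7), 11, Add(-1, 10)), -4991), -1) = Pow(Add(Mul(Rational(1, 7), 11, 9), -4991), -1) = Pow(Add(Rational(99, 7), -4991), -1) = Pow(Rational(-34838, 7), -1) = Rational(-7, 34838)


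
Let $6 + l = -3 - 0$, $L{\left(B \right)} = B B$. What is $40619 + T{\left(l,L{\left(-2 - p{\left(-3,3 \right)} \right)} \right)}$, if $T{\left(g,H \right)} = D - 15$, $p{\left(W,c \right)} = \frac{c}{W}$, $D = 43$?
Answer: $40647$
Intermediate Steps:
$p{\left(W,c \right)} = \frac{c}{W}$
$L{\left(B \right)} = B^{2}$
$l = -9$ ($l = -6 - 3 = -9$)
$T{\left(g,H \right)} = 28$ ($T{\left(g,H \right)} = 43 - 15 = 28$)
$40619 + T{\left(l,L{\left(-2 - p{\left(-3,3 \right)} \right)} \right)} = 40619 + 28 = 40647$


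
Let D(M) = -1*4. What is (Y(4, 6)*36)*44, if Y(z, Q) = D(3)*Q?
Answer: -38016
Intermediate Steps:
D(M) = -4
Y(z, Q) = -4*Q
(Y(4, 6)*36)*44 = (-4*6*36)*44 = -24*36*44 = -864*44 = -38016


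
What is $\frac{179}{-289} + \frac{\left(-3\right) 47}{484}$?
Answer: $- \frac{127385}{139876} \approx -0.9107$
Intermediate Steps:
$\frac{179}{-289} + \frac{\left(-3\right) 47}{484} = 179 \left(- \frac{1}{289}\right) - \frac{141}{484} = - \frac{179}{289} - \frac{141}{484} = - \frac{127385}{139876}$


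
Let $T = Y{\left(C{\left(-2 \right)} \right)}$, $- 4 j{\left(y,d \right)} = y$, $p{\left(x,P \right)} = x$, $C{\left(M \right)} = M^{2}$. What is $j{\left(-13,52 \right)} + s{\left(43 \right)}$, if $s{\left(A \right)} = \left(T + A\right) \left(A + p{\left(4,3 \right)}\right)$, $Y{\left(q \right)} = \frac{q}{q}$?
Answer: $\frac{8285}{4} \approx 2071.3$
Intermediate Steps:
$j{\left(y,d \right)} = - \frac{y}{4}$
$Y{\left(q \right)} = 1$
$T = 1$
$s{\left(A \right)} = \left(1 + A\right) \left(4 + A\right)$ ($s{\left(A \right)} = \left(1 + A\right) \left(A + 4\right) = \left(1 + A\right) \left(4 + A\right)$)
$j{\left(-13,52 \right)} + s{\left(43 \right)} = \left(- \frac{1}{4}\right) \left(-13\right) + \left(4 + 43^{2} + 5 \cdot 43\right) = \frac{13}{4} + \left(4 + 1849 + 215\right) = \frac{13}{4} + 2068 = \frac{8285}{4}$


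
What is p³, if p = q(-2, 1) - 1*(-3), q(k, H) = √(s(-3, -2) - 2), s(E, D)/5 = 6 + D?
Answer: 189 + 135*√2 ≈ 379.92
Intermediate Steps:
s(E, D) = 30 + 5*D (s(E, D) = 5*(6 + D) = 30 + 5*D)
q(k, H) = 3*√2 (q(k, H) = √((30 + 5*(-2)) - 2) = √((30 - 10) - 2) = √(20 - 2) = √18 = 3*√2)
p = 3 + 3*√2 (p = 3*√2 - 1*(-3) = 3*√2 + 3 = 3 + 3*√2 ≈ 7.2426)
p³ = (3 + 3*√2)³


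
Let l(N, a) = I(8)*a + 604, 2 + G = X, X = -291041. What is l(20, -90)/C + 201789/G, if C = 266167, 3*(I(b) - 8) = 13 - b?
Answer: -53786990201/77466042181 ≈ -0.69433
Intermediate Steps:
I(b) = 37/3 - b/3 (I(b) = 8 + (13 - b)/3 = 8 + (13/3 - b/3) = 37/3 - b/3)
G = -291043 (G = -2 - 291041 = -291043)
l(N, a) = 604 + 29*a/3 (l(N, a) = (37/3 - 1/3*8)*a + 604 = (37/3 - 8/3)*a + 604 = 29*a/3 + 604 = 604 + 29*a/3)
l(20, -90)/C + 201789/G = (604 + (29/3)*(-90))/266167 + 201789/(-291043) = (604 - 870)*(1/266167) + 201789*(-1/291043) = -266*1/266167 - 201789/291043 = -266/266167 - 201789/291043 = -53786990201/77466042181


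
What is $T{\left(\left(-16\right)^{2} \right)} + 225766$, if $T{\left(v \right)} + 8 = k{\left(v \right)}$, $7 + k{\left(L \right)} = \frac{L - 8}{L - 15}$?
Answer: $\frac{54406239}{241} \approx 2.2575 \cdot 10^{5}$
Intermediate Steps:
$k{\left(L \right)} = -7 + \frac{-8 + L}{-15 + L}$ ($k{\left(L \right)} = -7 + \frac{L - 8}{L - 15} = -7 + \frac{L - 8}{-15 + L} = -7 + \frac{-8 + L}{-15 + L}$)
$T{\left(v \right)} = -8 + \frac{97 - 6 v}{-15 + v}$
$T{\left(\left(-16\right)^{2} \right)} + 225766 = \frac{7 \left(31 - 2 \left(-16\right)^{2}\right)}{-15 + \left(-16\right)^{2}} + 225766 = \frac{7 \left(31 - 512\right)}{-15 + 256} + 225766 = \frac{7 \left(31 - 512\right)}{241} + 225766 = 7 \cdot \frac{1}{241} \left(-481\right) + 225766 = - \frac{3367}{241} + 225766 = \frac{54406239}{241}$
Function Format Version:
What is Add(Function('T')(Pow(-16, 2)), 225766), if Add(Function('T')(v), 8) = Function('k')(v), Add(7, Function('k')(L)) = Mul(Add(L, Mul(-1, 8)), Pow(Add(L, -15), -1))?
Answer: Rational(54406239, 241) ≈ 2.2575e+5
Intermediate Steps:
Function('k')(L) = Add(-7, Mul(Pow(Add(-15, L), -1), Add(-8, L))) (Function('k')(L) = Add(-7, Mul(Add(L, Mul(-1, 8)), Pow(Add(L, -15), -1))) = Add(-7, Mul(Add(L, -8), Pow(Add(-15, L), -1))) = Add(-7, Mul(Add(-8, L), Pow(Add(-15, L), -1))) = Add(-7, Mul(Pow(Add(-15, L), -1), Add(-8, L))))
Function('T')(v) = Add(-8, Mul(Pow(Add(-15, v), -1), Add(97, Mul(-6, v))))
Add(Function('T')(Pow(-16, 2)), 225766) = Add(Mul(7, Pow(Add(-15, Pow(-16, 2)), -1), Add(31, Mul(-2, Pow(-16, 2)))), 225766) = Add(Mul(7, Pow(Add(-15, 256), -1), Add(31, Mul(-2, 256))), 225766) = Add(Mul(7, Pow(241, -1), Add(31, -512)), 225766) = Add(Mul(7, Rational(1, 241), -481), 225766) = Add(Rational(-3367, 241), 225766) = Rational(54406239, 241)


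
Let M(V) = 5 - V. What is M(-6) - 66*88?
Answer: -5797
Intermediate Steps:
M(-6) - 66*88 = (5 - 1*(-6)) - 66*88 = (5 + 6) - 5808 = 11 - 5808 = -5797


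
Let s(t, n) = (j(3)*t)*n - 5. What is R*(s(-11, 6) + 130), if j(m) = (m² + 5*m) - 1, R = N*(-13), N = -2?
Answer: -36218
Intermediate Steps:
R = 26 (R = -2*(-13) = 26)
j(m) = -1 + m² + 5*m
s(t, n) = -5 + 23*n*t (s(t, n) = ((-1 + 3² + 5*3)*t)*n - 5 = ((-1 + 9 + 15)*t)*n - 5 = (23*t)*n - 5 = 23*n*t - 5 = -5 + 23*n*t)
R*(s(-11, 6) + 130) = 26*((-5 + 23*6*(-11)) + 130) = 26*((-5 - 1518) + 130) = 26*(-1523 + 130) = 26*(-1393) = -36218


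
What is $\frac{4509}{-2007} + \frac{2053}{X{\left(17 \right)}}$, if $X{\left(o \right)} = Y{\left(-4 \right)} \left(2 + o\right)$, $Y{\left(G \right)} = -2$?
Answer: $- \frac{476857}{8474} \approx -56.273$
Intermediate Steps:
$X{\left(o \right)} = -4 - 2 o$ ($X{\left(o \right)} = - 2 \left(2 + o\right) = -4 - 2 o$)
$\frac{4509}{-2007} + \frac{2053}{X{\left(17 \right)}} = \frac{4509}{-2007} + \frac{2053}{-4 - 34} = 4509 \left(- \frac{1}{2007}\right) + \frac{2053}{-4 - 34} = - \frac{501}{223} + \frac{2053}{-38} = - \frac{501}{223} + 2053 \left(- \frac{1}{38}\right) = - \frac{501}{223} - \frac{2053}{38} = - \frac{476857}{8474}$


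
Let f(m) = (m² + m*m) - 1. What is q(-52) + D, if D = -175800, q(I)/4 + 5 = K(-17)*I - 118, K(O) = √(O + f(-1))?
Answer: -176292 - 832*I ≈ -1.7629e+5 - 832.0*I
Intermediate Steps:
f(m) = -1 + 2*m² (f(m) = (m² + m²) - 1 = 2*m² - 1 = -1 + 2*m²)
K(O) = √(1 + O) (K(O) = √(O + (-1 + 2*(-1)²)) = √(O + (-1 + 2*1)) = √(O + (-1 + 2)) = √(O + 1) = √(1 + O))
q(I) = -492 + 16*I*I (q(I) = -20 + 4*(√(1 - 17)*I - 118) = -20 + 4*(√(-16)*I - 118) = -20 + 4*((4*I)*I - 118) = -20 + 4*(4*I*I - 118) = -20 + 4*(-118 + 4*I*I) = -20 + (-472 + 16*I*I) = -492 + 16*I*I)
q(-52) + D = (-492 + 16*I*(-52)) - 175800 = (-492 - 832*I) - 175800 = -176292 - 832*I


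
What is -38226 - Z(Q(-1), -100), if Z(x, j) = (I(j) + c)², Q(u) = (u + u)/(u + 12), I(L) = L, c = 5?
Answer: -47251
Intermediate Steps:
Q(u) = 2*u/(12 + u) (Q(u) = (2*u)/(12 + u) = 2*u/(12 + u))
Z(x, j) = (5 + j)² (Z(x, j) = (j + 5)² = (5 + j)²)
-38226 - Z(Q(-1), -100) = -38226 - (5 - 100)² = -38226 - 1*(-95)² = -38226 - 1*9025 = -38226 - 9025 = -47251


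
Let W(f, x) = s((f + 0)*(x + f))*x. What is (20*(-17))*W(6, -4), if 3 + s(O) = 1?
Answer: -2720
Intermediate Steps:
s(O) = -2 (s(O) = -3 + 1 = -2)
W(f, x) = -2*x
(20*(-17))*W(6, -4) = (20*(-17))*(-2*(-4)) = -340*8 = -2720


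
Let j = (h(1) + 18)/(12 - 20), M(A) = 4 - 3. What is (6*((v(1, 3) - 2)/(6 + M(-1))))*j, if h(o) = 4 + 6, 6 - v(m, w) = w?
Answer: -3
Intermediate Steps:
v(m, w) = 6 - w
M(A) = 1
h(o) = 10
j = -7/2 (j = (10 + 18)/(12 - 20) = 28/(-8) = 28*(-⅛) = -7/2 ≈ -3.5000)
(6*((v(1, 3) - 2)/(6 + M(-1))))*j = (6*(((6 - 1*3) - 2)/(6 + 1)))*(-7/2) = (6*(((6 - 3) - 2)/7))*(-7/2) = (6*((3 - 2)*(⅐)))*(-7/2) = (6*(1*(⅐)))*(-7/2) = (6*(⅐))*(-7/2) = (6/7)*(-7/2) = -3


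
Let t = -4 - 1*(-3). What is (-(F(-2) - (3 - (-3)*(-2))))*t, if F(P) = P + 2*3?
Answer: 7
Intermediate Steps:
t = -1 (t = -4 + 3 = -1)
F(P) = 6 + P (F(P) = P + 6 = 6 + P)
(-(F(-2) - (3 - (-3)*(-2))))*t = -((6 - 2) - (3 - (-3)*(-2)))*(-1) = -(4 - (3 - 3*2))*(-1) = -(4 - (3 - 6))*(-1) = -(4 - 1*(-3))*(-1) = -(4 + 3)*(-1) = -1*7*(-1) = -7*(-1) = 7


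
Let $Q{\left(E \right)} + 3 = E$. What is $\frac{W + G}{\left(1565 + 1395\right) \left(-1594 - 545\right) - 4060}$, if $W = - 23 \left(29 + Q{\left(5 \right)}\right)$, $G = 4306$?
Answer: $- \frac{3593}{6335500} \approx -0.00056712$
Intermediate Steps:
$Q{\left(E \right)} = -3 + E$
$W = -713$ ($W = - 23 \left(29 + \left(-3 + 5\right)\right) = - 23 \left(29 + 2\right) = \left(-23\right) 31 = -713$)
$\frac{W + G}{\left(1565 + 1395\right) \left(-1594 - 545\right) - 4060} = \frac{-713 + 4306}{\left(1565 + 1395\right) \left(-1594 - 545\right) - 4060} = \frac{3593}{2960 \left(-2139\right) - 4060} = \frac{3593}{-6331440 - 4060} = \frac{3593}{-6335500} = 3593 \left(- \frac{1}{6335500}\right) = - \frac{3593}{6335500}$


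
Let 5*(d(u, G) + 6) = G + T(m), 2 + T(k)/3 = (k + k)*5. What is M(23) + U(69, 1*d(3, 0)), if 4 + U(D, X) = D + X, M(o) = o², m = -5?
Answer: 2784/5 ≈ 556.80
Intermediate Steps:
T(k) = -6 + 30*k (T(k) = -6 + 3*((k + k)*5) = -6 + 3*((2*k)*5) = -6 + 3*(10*k) = -6 + 30*k)
d(u, G) = -186/5 + G/5 (d(u, G) = -6 + (G + (-6 + 30*(-5)))/5 = -6 + (G + (-6 - 150))/5 = -6 + (G - 156)/5 = -6 + (-156 + G)/5 = -6 + (-156/5 + G/5) = -186/5 + G/5)
U(D, X) = -4 + D + X (U(D, X) = -4 + (D + X) = -4 + D + X)
M(23) + U(69, 1*d(3, 0)) = 23² + (-4 + 69 + 1*(-186/5 + (⅕)*0)) = 529 + (-4 + 69 + 1*(-186/5 + 0)) = 529 + (-4 + 69 + 1*(-186/5)) = 529 + (-4 + 69 - 186/5) = 529 + 139/5 = 2784/5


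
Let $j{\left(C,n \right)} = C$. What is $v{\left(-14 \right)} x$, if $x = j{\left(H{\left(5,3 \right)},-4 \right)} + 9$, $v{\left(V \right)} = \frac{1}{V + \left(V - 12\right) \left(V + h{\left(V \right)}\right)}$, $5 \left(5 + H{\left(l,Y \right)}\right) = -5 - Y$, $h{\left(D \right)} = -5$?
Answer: $\frac{1}{200} \approx 0.005$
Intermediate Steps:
$H{\left(l,Y \right)} = -6 - \frac{Y}{5}$ ($H{\left(l,Y \right)} = -5 + \frac{-5 - Y}{5} = -5 - \left(1 + \frac{Y}{5}\right) = -6 - \frac{Y}{5}$)
$v{\left(V \right)} = \frac{1}{V + \left(-12 + V\right) \left(-5 + V\right)}$ ($v{\left(V \right)} = \frac{1}{V + \left(V - 12\right) \left(V - 5\right)} = \frac{1}{V + \left(-12 + V\right) \left(-5 + V\right)}$)
$x = \frac{12}{5}$ ($x = \left(-6 - \frac{3}{5}\right) + 9 = - \frac{33}{5} + 9 = \frac{12}{5} \approx 2.4$)
$v{\left(-14 \right)} x = \frac{1}{60 + \left(-14\right)^{2} - -224} \cdot \frac{12}{5} = \frac{1}{60 + 196 + 224} \cdot \frac{12}{5} = \frac{1}{480} \cdot \frac{12}{5} = \frac{1}{200}$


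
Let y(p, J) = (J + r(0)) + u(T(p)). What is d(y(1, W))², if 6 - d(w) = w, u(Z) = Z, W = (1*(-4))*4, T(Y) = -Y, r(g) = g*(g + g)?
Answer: 529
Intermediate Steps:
r(g) = 2*g² (r(g) = g*(2*g) = 2*g²)
W = -16 (W = -4*4 = -16)
y(p, J) = J - p (y(p, J) = (J + 2*0²) - p = (J + 2*0) - p = (J + 0) - p = J - p)
d(w) = 6 - w
d(y(1, W))² = (6 - (-16 - 1*1))² = (6 - (-16 - 1))² = (6 - 1*(-17))² = (6 + 17)² = 23² = 529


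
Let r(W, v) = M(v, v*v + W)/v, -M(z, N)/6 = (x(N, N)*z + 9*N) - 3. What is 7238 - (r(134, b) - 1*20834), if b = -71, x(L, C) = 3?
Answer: 1714958/71 ≈ 24154.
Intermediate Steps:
M(z, N) = 18 - 54*N - 18*z (M(z, N) = -6*((3*z + 9*N) - 3) = -6*(-3 + 3*z + 9*N) = 18 - 54*N - 18*z)
r(W, v) = (18 - 54*W - 54*v**2 - 18*v)/v (r(W, v) = (18 - 54*(v*v + W) - 18*v)/v = (18 - 54*(v**2 + W) - 18*v)/v = (18 - 54*(W + v**2) - 18*v)/v = (18 + (-54*W - 54*v**2) - 18*v)/v = (18 - 54*W - 54*v**2 - 18*v)/v)
7238 - (r(134, b) - 1*20834) = 7238 - ((-18 - 54*(-71) + 18/(-71) - 54*134/(-71)) - 1*20834) = 7238 - ((-18 + 3834 + 18*(-1/71) - 54*134*(-1/71)) - 20834) = 7238 - ((-18 + 3834 - 18/71 + 7236/71) - 20834) = 7238 - (278154/71 - 20834) = 7238 - 1*(-1201060/71) = 7238 + 1201060/71 = 1714958/71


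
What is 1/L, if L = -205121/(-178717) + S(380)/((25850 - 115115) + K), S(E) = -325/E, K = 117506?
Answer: 54797593796/62891838233 ≈ 0.87130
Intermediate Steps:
L = 62891838233/54797593796 (L = -205121/(-178717) + (-325/380)/((25850 - 115115) + 117506) = -205121*(-1/178717) + (-325*1/380)/(-89265 + 117506) = 29303/25531 - 65/76/28241 = 29303/25531 - 65/76*1/28241 = 29303/25531 - 65/2146316 = 62891838233/54797593796 ≈ 1.1477)
1/L = 1/(62891838233/54797593796) = 54797593796/62891838233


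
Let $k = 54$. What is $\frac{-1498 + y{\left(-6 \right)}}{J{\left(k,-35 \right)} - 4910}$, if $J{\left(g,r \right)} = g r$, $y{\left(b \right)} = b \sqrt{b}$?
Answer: $\frac{749}{3400} + \frac{3 i \sqrt{6}}{3400} \approx 0.22029 + 0.0021613 i$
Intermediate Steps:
$y{\left(b \right)} = b^{\frac{3}{2}}$
$\frac{-1498 + y{\left(-6 \right)}}{J{\left(k,-35 \right)} - 4910} = \frac{-1498 + \left(-6\right)^{\frac{3}{2}}}{54 \left(-35\right) - 4910} = \frac{-1498 - 6 i \sqrt{6}}{-1890 - 4910} = \frac{-1498 - 6 i \sqrt{6}}{-6800} = \left(-1498 - 6 i \sqrt{6}\right) \left(- \frac{1}{6800}\right) = \frac{749}{3400} + \frac{3 i \sqrt{6}}{3400}$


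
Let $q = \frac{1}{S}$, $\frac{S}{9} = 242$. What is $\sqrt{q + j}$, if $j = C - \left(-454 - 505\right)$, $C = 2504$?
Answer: $\frac{\sqrt{15084830}}{66} \approx 58.847$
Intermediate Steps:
$S = 2178$ ($S = 9 \cdot 242 = 2178$)
$j = 3463$ ($j = 2504 - \left(-454 - 505\right) = 2504 - -959 = 2504 + 959 = 3463$)
$q = \frac{1}{2178} \approx 0.00045914$
$\sqrt{q + j} = \sqrt{\frac{1}{2178} + 3463} = \sqrt{\frac{7542415}{2178}} = \frac{\sqrt{15084830}}{66}$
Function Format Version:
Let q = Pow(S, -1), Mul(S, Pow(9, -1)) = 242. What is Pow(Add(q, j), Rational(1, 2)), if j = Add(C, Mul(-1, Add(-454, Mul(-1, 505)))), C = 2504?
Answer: Mul(Rational(1, 66), Pow(15084830, Rational(1, 2))) ≈ 58.847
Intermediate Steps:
S = 2178 (S = Mul(9, 242) = 2178)
j = 3463 (j = Add(2504, Mul(-1, Add(-454, Mul(-1, 505)))) = Add(2504, Mul(-1, Add(-454, -505))) = Add(2504, Mul(-1, -959)) = Add(2504, 959) = 3463)
q = Rational(1, 2178) (q = Pow(2178, -1) = Rational(1, 2178) ≈ 0.00045914)
Pow(Add(q, j), Rational(1, 2)) = Pow(Add(Rational(1, 2178), 3463), Rational(1, 2)) = Pow(Rational(7542415, 2178), Rational(1, 2)) = Mul(Rational(1, 66), Pow(15084830, Rational(1, 2)))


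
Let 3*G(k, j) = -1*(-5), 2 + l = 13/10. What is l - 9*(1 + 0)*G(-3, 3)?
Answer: -157/10 ≈ -15.700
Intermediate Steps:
l = -7/10 (l = -2 + 13/10 = -7/10 ≈ -0.70000)
G(k, j) = 5/3 (G(k, j) = (-1*(-5))/3 = (⅓)*5 = 5/3)
l - 9*(1 + 0)*G(-3, 3) = -7/10 - 9*(1 + 0)*5/3 = -7/10 - 9*5/3 = -7/10 - 15 = -157/10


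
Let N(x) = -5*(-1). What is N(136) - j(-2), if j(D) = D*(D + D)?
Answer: -3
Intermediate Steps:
N(x) = 5
j(D) = 2*D² (j(D) = D*(2*D) = 2*D²)
N(136) - j(-2) = 5 - 2*(-2)² = 5 - 2*4 = 5 - 1*8 = 5 - 8 = -3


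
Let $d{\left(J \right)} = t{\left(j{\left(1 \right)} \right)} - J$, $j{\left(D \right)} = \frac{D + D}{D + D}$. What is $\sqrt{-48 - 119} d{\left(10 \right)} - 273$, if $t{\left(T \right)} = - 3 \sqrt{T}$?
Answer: $-273 - 13 i \sqrt{167} \approx -273.0 - 168.0 i$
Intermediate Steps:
$j{\left(D \right)} = 1$ ($j{\left(D \right)} = \frac{2 D}{2 D} = 2 D \frac{1}{2 D} = 1$)
$d{\left(J \right)} = -3 - J$ ($d{\left(J \right)} = - 3 \sqrt{1} - J = \left(-3\right) 1 - J = -3 - J$)
$\sqrt{-48 - 119} d{\left(10 \right)} - 273 = \sqrt{-48 - 119} \left(-3 - 10\right) - 273 = \sqrt{-167} \left(-3 - 10\right) - 273 = i \sqrt{167} \left(-13\right) - 273 = - 13 i \sqrt{167} - 273 = -273 - 13 i \sqrt{167}$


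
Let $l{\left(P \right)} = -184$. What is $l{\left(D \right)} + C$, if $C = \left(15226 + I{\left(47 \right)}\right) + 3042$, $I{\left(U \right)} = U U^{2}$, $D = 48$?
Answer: $121907$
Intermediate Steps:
$I{\left(U \right)} = U^{3}$
$C = 122091$ ($C = \left(15226 + 47^{3}\right) + 3042 = \left(15226 + 103823\right) + 3042 = 119049 + 3042 = 122091$)
$l{\left(D \right)} + C = -184 + 122091 = 121907$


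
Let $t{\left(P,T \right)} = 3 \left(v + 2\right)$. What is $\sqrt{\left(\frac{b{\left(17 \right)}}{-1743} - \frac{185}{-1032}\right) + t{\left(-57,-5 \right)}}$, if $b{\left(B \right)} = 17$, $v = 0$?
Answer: $\frac{9 \sqrt{760632418}}{99932} \approx 2.4838$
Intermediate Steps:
$t{\left(P,T \right)} = 6$ ($t{\left(P,T \right)} = 3 \left(0 + 2\right) = 3 \cdot 2 = 6$)
$\sqrt{\left(\frac{b{\left(17 \right)}}{-1743} - \frac{185}{-1032}\right) + t{\left(-57,-5 \right)}} = \sqrt{\left(\frac{17}{-1743} - \frac{185}{-1032}\right) + 6} = \sqrt{\left(17 \left(- \frac{1}{1743}\right) - - \frac{185}{1032}\right) + 6} = \sqrt{\left(- \frac{17}{1743} + \frac{185}{1032}\right) + 6} = \sqrt{\frac{33879}{199864} + 6} = \sqrt{\frac{1233063}{199864}} = \frac{9 \sqrt{760632418}}{99932}$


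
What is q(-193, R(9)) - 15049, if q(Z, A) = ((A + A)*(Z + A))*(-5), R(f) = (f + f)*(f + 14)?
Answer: -929989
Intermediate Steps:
R(f) = 2*f*(14 + f) (R(f) = (2*f)*(14 + f) = 2*f*(14 + f))
q(Z, A) = -10*A*(A + Z) (q(Z, A) = ((2*A)*(A + Z))*(-5) = (2*A*(A + Z))*(-5) = -10*A*(A + Z))
q(-193, R(9)) - 15049 = -10*2*9*(14 + 9)*(2*9*(14 + 9) - 193) - 15049 = -10*2*9*23*(2*9*23 - 193) - 15049 = -10*414*(414 - 193) - 15049 = -10*414*221 - 15049 = -914940 - 15049 = -929989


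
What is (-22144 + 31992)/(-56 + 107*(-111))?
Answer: -9848/11933 ≈ -0.82527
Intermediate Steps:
(-22144 + 31992)/(-56 + 107*(-111)) = 9848/(-56 - 11877) = 9848/(-11933) = 9848*(-1/11933) = -9848/11933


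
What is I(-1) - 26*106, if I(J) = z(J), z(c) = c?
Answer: -2757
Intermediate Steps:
I(J) = J
I(-1) - 26*106 = -1 - 26*106 = -1 - 2756 = -2757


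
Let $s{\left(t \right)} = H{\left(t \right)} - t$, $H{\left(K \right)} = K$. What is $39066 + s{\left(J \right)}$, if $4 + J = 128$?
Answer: $39066$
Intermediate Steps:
$J = 124$ ($J = -4 + 128 = 124$)
$s{\left(t \right)} = 0$ ($s{\left(t \right)} = t - t = 0$)
$39066 + s{\left(J \right)} = 39066 + 0 = 39066$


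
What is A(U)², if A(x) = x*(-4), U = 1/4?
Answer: 1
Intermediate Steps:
U = ¼ ≈ 0.25000
A(x) = -4*x
A(U)² = (-4*¼)² = (-1)² = 1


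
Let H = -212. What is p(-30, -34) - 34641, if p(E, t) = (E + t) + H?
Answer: -34917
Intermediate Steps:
p(E, t) = -212 + E + t (p(E, t) = (E + t) - 212 = -212 + E + t)
p(-30, -34) - 34641 = (-212 - 30 - 34) - 34641 = -276 - 34641 = -34917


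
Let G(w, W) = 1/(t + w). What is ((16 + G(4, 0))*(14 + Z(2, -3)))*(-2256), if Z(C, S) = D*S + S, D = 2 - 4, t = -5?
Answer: -575280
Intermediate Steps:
D = -2
G(w, W) = 1/(-5 + w)
Z(C, S) = -S (Z(C, S) = -2*S + S = -S)
((16 + G(4, 0))*(14 + Z(2, -3)))*(-2256) = ((16 + 1/(-5 + 4))*(14 - 1*(-3)))*(-2256) = ((16 + 1/(-1))*(14 + 3))*(-2256) = ((16 - 1)*17)*(-2256) = (15*17)*(-2256) = 255*(-2256) = -575280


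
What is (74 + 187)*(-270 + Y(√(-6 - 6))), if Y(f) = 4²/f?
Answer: -70470 - 696*I*√3 ≈ -70470.0 - 1205.5*I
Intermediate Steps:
Y(f) = 16/f
(74 + 187)*(-270 + Y(√(-6 - 6))) = (74 + 187)*(-270 + 16/(√(-6 - 6))) = 261*(-270 + 16/(√(-12))) = 261*(-270 + 16/((2*I*√3))) = 261*(-270 + 16*(-I*√3/6)) = 261*(-270 - 8*I*√3/3) = -70470 - 696*I*√3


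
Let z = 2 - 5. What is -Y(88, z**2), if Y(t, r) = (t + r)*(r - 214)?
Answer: 19885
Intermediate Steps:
z = -3
Y(t, r) = (-214 + r)*(r + t) (Y(t, r) = (r + t)*(-214 + r) = (-214 + r)*(r + t))
-Y(88, z**2) = -(((-3)**2)**2 - 214*(-3)**2 - 214*88 + (-3)**2*88) = -(9**2 - 214*9 - 18832 + 9*88) = -(81 - 1926 - 18832 + 792) = -1*(-19885) = 19885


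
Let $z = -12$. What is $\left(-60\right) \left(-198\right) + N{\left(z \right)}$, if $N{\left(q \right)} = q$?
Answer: $11868$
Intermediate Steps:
$\left(-60\right) \left(-198\right) + N{\left(z \right)} = \left(-60\right) \left(-198\right) - 12 = 11880 - 12 = 11868$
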